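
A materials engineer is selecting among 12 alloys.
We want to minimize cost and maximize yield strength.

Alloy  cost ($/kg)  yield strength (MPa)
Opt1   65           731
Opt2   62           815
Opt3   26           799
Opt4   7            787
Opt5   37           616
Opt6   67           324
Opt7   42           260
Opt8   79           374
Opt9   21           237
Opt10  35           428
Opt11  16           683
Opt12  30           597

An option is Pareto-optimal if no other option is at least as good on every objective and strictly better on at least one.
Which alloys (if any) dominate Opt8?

Opt1: cost 65≤79, yield strength 731≥374 — dominates Opt8.
Opt2: cost 62≤79, yield strength 815≥374 — dominates Opt8.
Opt3: cost 26≤79, yield strength 799≥374 — dominates Opt8.
Opt4: cost 7≤79, yield strength 787≥374 — dominates Opt8.
Opt5: cost 37≤79, yield strength 616≥374 — dominates Opt8.
Opt10: cost 35≤79, yield strength 428≥374 — dominates Opt8.
Opt11: cost 16≤79, yield strength 683≥374 — dominates Opt8.
Opt12: cost 30≤79, yield strength 597≥374 — dominates Opt8.
Others (Opt6, Opt7, Opt9) are each worse than Opt8 on at least one objective.

Opt1, Opt2, Opt3, Opt4, Opt5, Opt10, Opt11, Opt12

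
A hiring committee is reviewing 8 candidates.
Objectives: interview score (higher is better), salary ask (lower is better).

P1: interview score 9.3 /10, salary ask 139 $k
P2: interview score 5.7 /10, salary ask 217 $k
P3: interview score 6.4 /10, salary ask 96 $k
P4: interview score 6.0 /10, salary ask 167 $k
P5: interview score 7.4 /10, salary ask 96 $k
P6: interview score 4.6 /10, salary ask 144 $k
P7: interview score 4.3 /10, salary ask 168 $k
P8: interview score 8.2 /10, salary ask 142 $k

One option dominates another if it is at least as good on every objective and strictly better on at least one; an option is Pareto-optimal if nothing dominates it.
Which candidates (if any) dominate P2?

P1, P3, P4, P5, P8

P1: interview score 9.3≥5.7, salary ask 139≤217 — dominates P2.
P3: interview score 6.4≥5.7, salary ask 96≤217 — dominates P2.
P4: interview score 6.0≥5.7, salary ask 167≤217 — dominates P2.
P5: interview score 7.4≥5.7, salary ask 96≤217 — dominates P2.
P8: interview score 8.2≥5.7, salary ask 142≤217 — dominates P2.
Others (P6, P7) are each worse than P2 on at least one objective.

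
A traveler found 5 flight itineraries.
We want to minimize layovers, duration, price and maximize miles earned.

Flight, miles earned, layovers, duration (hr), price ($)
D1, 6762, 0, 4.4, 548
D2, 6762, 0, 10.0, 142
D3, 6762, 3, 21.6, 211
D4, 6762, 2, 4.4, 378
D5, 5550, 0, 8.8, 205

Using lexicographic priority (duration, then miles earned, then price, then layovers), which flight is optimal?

First minimize duration: best is 4.4, kept {D1, D4}.
Then maximize miles earned: best is 6762, kept {D1, D4}.
Then minimize price: best is 378, kept {D4}.

D4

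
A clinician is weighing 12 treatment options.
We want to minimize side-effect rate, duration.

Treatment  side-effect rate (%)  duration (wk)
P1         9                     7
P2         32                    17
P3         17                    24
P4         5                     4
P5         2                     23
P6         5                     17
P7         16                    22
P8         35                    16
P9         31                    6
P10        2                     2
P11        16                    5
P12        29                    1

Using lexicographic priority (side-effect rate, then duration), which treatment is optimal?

First minimize side-effect rate: best is 2, kept {P5, P10}.
Then minimize duration: best is 2, kept {P10}.

P10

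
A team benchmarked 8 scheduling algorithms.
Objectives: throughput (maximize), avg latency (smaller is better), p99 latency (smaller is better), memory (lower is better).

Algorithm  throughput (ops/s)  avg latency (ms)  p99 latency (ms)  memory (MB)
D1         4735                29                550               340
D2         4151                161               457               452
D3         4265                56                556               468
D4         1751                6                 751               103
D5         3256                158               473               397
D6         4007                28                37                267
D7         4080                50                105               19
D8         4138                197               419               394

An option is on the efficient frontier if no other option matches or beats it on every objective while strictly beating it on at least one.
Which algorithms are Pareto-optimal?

D1: not dominated (best throughput).
D2: not dominated.
D3: dominated by D1 (throughput 4735≥4265, avg latency 29≤56, p99 latency 550≤556, memory 340≤468).
D4: not dominated (best avg latency).
D5: dominated by D6 (throughput 4007≥3256, avg latency 28≤158, p99 latency 37≤473, memory 267≤397).
D6: not dominated (best p99 latency).
D7: not dominated (best memory).
D8: not dominated.

D1, D2, D4, D6, D7, D8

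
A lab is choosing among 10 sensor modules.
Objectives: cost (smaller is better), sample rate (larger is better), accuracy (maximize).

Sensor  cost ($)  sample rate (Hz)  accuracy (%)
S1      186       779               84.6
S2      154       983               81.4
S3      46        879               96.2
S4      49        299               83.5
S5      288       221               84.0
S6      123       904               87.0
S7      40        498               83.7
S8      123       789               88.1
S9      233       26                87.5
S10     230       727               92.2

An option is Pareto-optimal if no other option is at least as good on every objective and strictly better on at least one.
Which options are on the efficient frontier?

S2, S3, S6, S7

S1: dominated by S3 (cost 46≤186, sample rate 879≥779, accuracy 96.2≥84.6).
S2: not dominated (best sample rate).
S3: not dominated (best accuracy).
S4: dominated by S3 (cost 46≤49, sample rate 879≥299, accuracy 96.2≥83.5).
S5: dominated by S1 (cost 186≤288, sample rate 779≥221, accuracy 84.6≥84.0).
S6: not dominated.
S7: not dominated (best cost).
S8: dominated by S3 (cost 46≤123, sample rate 879≥789, accuracy 96.2≥88.1).
S9: dominated by S3 (cost 46≤233, sample rate 879≥26, accuracy 96.2≥87.5).
S10: dominated by S3 (cost 46≤230, sample rate 879≥727, accuracy 96.2≥92.2).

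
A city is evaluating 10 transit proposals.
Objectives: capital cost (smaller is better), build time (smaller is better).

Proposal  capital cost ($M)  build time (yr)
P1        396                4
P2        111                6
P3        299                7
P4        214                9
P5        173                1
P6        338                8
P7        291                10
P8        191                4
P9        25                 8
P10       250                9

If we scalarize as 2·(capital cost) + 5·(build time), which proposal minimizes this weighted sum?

P1: 2·396 + 5·4 = 812
P2: 2·111 + 5·6 = 252
P3: 2·299 + 5·7 = 633
P4: 2·214 + 5·9 = 473
P5: 2·173 + 5·1 = 351
P6: 2·338 + 5·8 = 716
P7: 2·291 + 5·10 = 632
P8: 2·191 + 5·4 = 402
P9: 2·25 + 5·8 = 90
P10: 2·250 + 5·9 = 545
Lowest: P9 at 90.

P9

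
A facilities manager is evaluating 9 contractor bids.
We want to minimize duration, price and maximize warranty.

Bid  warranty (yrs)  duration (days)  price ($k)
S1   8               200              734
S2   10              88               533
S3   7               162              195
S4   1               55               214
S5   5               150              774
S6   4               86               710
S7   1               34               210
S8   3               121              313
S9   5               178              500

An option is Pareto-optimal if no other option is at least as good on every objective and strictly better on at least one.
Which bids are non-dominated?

S1: dominated by S2 (warranty 10≥8, duration 88≤200, price 533≤734).
S2: not dominated (best warranty).
S3: not dominated (best price).
S4: dominated by S7 (warranty 1≥1, duration 34≤55, price 210≤214).
S5: dominated by S2 (warranty 10≥5, duration 88≤150, price 533≤774).
S6: not dominated.
S7: not dominated (best duration).
S8: not dominated.
S9: dominated by S3 (warranty 7≥5, duration 162≤178, price 195≤500).

S2, S3, S6, S7, S8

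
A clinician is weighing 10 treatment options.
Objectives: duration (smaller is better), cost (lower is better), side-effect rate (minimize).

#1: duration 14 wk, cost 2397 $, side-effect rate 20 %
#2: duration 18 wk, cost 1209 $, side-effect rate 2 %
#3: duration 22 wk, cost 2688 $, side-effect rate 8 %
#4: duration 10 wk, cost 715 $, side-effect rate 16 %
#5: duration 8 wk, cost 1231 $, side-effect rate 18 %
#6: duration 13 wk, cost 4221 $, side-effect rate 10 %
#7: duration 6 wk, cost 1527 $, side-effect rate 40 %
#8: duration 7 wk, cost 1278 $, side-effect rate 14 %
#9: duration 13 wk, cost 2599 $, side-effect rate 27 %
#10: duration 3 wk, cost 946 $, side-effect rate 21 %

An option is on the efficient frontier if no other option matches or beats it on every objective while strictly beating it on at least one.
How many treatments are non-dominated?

6

#1: dominated by #4 (duration 10≤14, cost 715≤2397, side-effect rate 16≤20).
#2: not dominated (best side-effect rate).
#3: dominated by #2 (duration 18≤22, cost 1209≤2688, side-effect rate 2≤8).
#4: not dominated (best cost).
#5: not dominated.
#6: not dominated.
#7: dominated by #10 (duration 3≤6, cost 946≤1527, side-effect rate 21≤40).
#8: not dominated.
#9: dominated by #4 (duration 10≤13, cost 715≤2599, side-effect rate 16≤27).
#10: not dominated (best duration).
Pareto-optimal: #2, #4, #5, #6, #8, #10 → 6.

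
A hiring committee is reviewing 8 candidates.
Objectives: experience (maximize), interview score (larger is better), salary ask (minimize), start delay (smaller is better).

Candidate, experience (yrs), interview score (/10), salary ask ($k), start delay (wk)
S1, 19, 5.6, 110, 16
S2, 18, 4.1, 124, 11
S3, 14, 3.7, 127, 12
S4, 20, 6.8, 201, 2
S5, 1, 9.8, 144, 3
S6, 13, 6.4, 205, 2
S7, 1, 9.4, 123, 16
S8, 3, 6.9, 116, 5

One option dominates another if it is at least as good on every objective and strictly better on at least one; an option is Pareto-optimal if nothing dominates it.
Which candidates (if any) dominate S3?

S2

S2: experience 18≥14, interview score 4.1≥3.7, salary ask 124≤127, start delay 11≤12 — dominates S3.
Others (S1, S4, S5, S6, S7, S8) are each worse than S3 on at least one objective.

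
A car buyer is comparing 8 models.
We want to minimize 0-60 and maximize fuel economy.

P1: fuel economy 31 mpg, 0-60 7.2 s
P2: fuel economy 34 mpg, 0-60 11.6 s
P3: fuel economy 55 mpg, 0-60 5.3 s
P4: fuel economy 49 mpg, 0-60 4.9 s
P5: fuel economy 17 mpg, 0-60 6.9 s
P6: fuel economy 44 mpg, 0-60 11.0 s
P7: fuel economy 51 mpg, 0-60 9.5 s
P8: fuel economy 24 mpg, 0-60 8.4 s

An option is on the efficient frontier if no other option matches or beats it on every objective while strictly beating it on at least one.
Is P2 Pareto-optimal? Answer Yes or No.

No

P3 vs P2: fuel economy 55≥34, 0-60 5.3≤11.6 — P3 is at least as good on every objective and strictly better on at least one, so P3 dominates P2.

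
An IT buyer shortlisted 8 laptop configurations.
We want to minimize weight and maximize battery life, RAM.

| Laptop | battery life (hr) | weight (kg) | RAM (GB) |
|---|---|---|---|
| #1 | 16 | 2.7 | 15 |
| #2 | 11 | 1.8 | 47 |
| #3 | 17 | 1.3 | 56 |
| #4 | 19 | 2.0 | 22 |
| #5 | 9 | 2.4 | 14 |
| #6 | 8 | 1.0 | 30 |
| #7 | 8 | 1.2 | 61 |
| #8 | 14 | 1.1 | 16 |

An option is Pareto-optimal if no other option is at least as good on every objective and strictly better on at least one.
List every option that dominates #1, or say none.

#3, #4

#3: battery life 17≥16, weight 1.3≤2.7, RAM 56≥15 — dominates #1.
#4: battery life 19≥16, weight 2.0≤2.7, RAM 22≥15 — dominates #1.
Others (#2, #5, #6, #7, #8) are each worse than #1 on at least one objective.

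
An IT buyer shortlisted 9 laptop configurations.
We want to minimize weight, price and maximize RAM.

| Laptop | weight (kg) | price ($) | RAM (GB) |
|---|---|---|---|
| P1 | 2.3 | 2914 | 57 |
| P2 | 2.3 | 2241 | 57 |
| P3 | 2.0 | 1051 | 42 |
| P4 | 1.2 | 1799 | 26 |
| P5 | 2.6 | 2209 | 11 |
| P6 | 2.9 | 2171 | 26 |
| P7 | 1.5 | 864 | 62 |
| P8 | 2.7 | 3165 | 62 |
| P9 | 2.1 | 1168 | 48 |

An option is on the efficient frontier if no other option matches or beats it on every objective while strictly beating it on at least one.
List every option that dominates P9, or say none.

P7

P7: weight 1.5≤2.1, price 864≤1168, RAM 62≥48 — dominates P9.
Others (P1, P2, P3, P4, P5, P6, P8) are each worse than P9 on at least one objective.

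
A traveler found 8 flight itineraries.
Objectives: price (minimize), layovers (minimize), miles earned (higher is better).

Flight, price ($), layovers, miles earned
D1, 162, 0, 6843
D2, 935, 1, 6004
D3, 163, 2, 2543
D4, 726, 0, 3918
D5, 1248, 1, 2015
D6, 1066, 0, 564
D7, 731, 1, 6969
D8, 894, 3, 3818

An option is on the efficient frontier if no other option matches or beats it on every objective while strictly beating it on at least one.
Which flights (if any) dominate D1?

none

D2: worse on price (935 vs 162).
D3: worse on price (163 vs 162).
D4: worse on price (726 vs 162).
D5: worse on price (1248 vs 162).
D6: worse on price (1066 vs 162).
D7: worse on price (731 vs 162).
D8: worse on price (894 vs 162).
No option dominates D1.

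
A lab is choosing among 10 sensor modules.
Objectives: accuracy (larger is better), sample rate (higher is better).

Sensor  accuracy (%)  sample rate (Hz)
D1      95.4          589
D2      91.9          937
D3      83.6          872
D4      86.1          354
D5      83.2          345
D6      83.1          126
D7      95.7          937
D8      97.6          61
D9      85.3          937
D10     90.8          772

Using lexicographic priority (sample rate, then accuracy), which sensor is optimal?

First maximize sample rate: best is 937, kept {D2, D7, D9}.
Then maximize accuracy: best is 95.7, kept {D7}.

D7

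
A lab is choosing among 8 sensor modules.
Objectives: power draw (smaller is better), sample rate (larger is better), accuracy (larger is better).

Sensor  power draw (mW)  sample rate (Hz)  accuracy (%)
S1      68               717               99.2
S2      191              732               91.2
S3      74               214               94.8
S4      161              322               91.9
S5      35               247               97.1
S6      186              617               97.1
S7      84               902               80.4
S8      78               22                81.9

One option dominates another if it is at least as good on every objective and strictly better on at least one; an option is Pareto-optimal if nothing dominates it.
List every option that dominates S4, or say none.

S1

S1: power draw 68≤161, sample rate 717≥322, accuracy 99.2≥91.9 — dominates S4.
Others (S2, S3, S5, S6, S7, S8) are each worse than S4 on at least one objective.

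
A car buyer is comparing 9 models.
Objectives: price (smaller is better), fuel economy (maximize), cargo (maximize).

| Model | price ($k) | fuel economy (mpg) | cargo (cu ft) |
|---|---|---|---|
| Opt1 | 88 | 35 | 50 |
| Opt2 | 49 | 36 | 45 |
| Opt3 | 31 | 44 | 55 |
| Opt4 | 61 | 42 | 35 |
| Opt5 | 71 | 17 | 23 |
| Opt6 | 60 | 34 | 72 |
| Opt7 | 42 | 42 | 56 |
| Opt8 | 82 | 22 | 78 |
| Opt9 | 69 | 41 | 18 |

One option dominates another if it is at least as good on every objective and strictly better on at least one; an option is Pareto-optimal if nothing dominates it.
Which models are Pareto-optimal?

Opt1: dominated by Opt3 (price 31≤88, fuel economy 44≥35, cargo 55≥50).
Opt2: dominated by Opt3 (price 31≤49, fuel economy 44≥36, cargo 55≥45).
Opt3: not dominated (best price).
Opt4: dominated by Opt3 (price 31≤61, fuel economy 44≥42, cargo 55≥35).
Opt5: dominated by Opt2 (price 49≤71, fuel economy 36≥17, cargo 45≥23).
Opt6: not dominated.
Opt7: not dominated.
Opt8: not dominated (best cargo).
Opt9: dominated by Opt3 (price 31≤69, fuel economy 44≥41, cargo 55≥18).

Opt3, Opt6, Opt7, Opt8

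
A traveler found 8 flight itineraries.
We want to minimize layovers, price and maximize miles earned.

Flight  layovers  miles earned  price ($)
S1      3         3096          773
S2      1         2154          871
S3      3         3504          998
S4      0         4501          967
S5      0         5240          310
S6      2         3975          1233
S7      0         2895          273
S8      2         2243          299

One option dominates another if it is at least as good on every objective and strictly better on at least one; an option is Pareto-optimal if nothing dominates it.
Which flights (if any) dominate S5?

S1: worse on layovers (3 vs 0).
S2: worse on layovers (1 vs 0).
S3: worse on layovers (3 vs 0).
S4: worse on miles earned (4501 vs 5240).
S6: worse on layovers (2 vs 0).
S7: worse on miles earned (2895 vs 5240).
S8: worse on layovers (2 vs 0).
No option dominates S5.

none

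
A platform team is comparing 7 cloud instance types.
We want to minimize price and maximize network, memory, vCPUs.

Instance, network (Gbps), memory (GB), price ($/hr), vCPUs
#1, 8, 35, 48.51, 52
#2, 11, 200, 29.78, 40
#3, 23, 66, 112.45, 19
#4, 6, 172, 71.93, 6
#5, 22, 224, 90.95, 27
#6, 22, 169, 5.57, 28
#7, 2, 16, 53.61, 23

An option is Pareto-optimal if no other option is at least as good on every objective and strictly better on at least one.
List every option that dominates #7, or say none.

#1: network 8≥2, memory 35≥16, price 48.51≤53.61, vCPUs 52≥23 — dominates #7.
#2: network 11≥2, memory 200≥16, price 29.78≤53.61, vCPUs 40≥23 — dominates #7.
#6: network 22≥2, memory 169≥16, price 5.57≤53.61, vCPUs 28≥23 — dominates #7.
Others (#3, #4, #5) are each worse than #7 on at least one objective.

#1, #2, #6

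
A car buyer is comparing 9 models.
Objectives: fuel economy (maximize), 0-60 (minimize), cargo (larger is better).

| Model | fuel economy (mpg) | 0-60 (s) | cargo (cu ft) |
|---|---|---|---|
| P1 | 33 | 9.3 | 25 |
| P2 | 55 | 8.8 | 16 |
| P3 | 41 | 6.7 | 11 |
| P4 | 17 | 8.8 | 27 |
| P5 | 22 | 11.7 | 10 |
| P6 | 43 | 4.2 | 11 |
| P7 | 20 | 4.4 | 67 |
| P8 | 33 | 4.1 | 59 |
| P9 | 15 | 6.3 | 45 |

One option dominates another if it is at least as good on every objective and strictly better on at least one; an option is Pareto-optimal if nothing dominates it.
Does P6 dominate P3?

Yes

P6 vs P3: fuel economy 43≥41, 0-60 4.2≤6.7, cargo 11≥11 — P6 is at least as good on every objective with at least one strict improvement.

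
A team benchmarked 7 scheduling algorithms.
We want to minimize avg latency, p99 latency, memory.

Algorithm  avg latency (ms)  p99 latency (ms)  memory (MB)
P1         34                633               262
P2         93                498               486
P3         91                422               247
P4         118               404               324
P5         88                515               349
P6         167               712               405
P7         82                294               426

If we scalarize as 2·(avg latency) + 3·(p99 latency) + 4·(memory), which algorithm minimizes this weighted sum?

P3

P1: 2·34 + 3·633 + 4·262 = 3015
P2: 2·93 + 3·498 + 4·486 = 3624
P3: 2·91 + 3·422 + 4·247 = 2436
P4: 2·118 + 3·404 + 4·324 = 2744
P5: 2·88 + 3·515 + 4·349 = 3117
P6: 2·167 + 3·712 + 4·405 = 4090
P7: 2·82 + 3·294 + 4·426 = 2750
Lowest: P3 at 2436.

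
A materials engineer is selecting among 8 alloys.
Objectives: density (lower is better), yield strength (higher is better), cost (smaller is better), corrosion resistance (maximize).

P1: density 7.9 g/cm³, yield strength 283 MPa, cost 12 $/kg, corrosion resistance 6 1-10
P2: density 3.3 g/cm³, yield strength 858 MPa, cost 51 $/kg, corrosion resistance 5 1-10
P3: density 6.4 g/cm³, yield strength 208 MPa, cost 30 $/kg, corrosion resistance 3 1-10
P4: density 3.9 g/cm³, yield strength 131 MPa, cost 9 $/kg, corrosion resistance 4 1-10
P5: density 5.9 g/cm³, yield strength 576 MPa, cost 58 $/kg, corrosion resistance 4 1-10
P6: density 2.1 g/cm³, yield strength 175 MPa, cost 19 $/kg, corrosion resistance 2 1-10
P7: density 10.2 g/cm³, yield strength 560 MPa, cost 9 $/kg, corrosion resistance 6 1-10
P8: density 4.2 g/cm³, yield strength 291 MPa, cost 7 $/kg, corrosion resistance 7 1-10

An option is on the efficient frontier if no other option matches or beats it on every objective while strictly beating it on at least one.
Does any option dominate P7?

P1: worse on yield strength (283 vs 560).
P2: worse on cost (51 vs 9).
P3: worse on yield strength (208 vs 560).
P4: worse on yield strength (131 vs 560).
P5: worse on cost (58 vs 9).
P6: worse on yield strength (175 vs 560).
P8: worse on yield strength (291 vs 560).
No option is at least as good as P7 on every objective and strictly better on one.

No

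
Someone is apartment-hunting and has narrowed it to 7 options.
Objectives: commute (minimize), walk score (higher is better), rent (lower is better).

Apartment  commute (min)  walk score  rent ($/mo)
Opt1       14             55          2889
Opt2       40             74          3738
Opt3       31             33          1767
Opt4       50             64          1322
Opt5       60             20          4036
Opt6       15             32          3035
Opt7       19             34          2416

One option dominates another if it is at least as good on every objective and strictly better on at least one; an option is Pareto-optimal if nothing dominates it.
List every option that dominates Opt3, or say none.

none

Opt1: worse on rent (2889 vs 1767).
Opt2: worse on commute (40 vs 31).
Opt4: worse on commute (50 vs 31).
Opt5: worse on commute (60 vs 31).
Opt6: worse on walk score (32 vs 33).
Opt7: worse on rent (2416 vs 1767).
No option dominates Opt3.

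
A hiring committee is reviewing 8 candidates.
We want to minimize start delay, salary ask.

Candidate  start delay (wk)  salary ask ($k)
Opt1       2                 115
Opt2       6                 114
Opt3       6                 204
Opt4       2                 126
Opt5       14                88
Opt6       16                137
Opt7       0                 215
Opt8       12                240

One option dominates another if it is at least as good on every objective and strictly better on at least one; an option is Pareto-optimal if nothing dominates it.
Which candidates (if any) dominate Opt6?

Opt1, Opt2, Opt4, Opt5

Opt1: start delay 2≤16, salary ask 115≤137 — dominates Opt6.
Opt2: start delay 6≤16, salary ask 114≤137 — dominates Opt6.
Opt4: start delay 2≤16, salary ask 126≤137 — dominates Opt6.
Opt5: start delay 14≤16, salary ask 88≤137 — dominates Opt6.
Others (Opt3, Opt7, Opt8) are each worse than Opt6 on at least one objective.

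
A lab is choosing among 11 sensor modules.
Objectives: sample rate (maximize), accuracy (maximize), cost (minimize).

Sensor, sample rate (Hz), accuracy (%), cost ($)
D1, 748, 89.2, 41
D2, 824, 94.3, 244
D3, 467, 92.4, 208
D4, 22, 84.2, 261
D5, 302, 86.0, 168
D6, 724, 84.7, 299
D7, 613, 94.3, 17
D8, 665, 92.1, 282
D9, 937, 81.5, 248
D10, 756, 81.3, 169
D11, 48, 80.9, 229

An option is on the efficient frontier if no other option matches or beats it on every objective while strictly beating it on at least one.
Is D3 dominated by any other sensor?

Yes

D7 vs D3: sample rate 613≥467, accuracy 94.3≥92.4, cost 17≤208 — D7 is at least as good on every objective and strictly better on at least one, so D7 dominates D3.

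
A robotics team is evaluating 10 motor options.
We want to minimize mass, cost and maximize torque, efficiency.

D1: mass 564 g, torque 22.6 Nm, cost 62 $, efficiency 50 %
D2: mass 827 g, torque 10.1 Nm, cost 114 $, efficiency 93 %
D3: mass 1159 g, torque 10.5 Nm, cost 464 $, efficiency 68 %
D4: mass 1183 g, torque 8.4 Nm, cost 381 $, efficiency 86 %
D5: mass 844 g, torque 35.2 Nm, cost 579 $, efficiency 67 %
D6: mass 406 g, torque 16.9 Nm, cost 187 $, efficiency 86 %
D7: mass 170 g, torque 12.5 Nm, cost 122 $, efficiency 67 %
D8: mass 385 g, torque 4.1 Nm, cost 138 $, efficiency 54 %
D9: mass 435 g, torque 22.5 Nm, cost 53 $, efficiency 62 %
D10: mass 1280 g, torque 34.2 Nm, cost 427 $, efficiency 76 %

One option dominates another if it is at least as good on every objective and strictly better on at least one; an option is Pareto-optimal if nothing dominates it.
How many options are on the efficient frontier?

D1: not dominated.
D2: not dominated (best efficiency).
D3: dominated by D6 (mass 406≤1159, torque 16.9≥10.5, cost 187≤464, efficiency 86≥68).
D4: dominated by D2 (mass 827≤1183, torque 10.1≥8.4, cost 114≤381, efficiency 93≥86).
D5: not dominated (best torque).
D6: not dominated.
D7: not dominated (best mass).
D8: dominated by D7 (mass 170≤385, torque 12.5≥4.1, cost 122≤138, efficiency 67≥54).
D9: not dominated (best cost).
D10: not dominated.
Pareto-optimal: D1, D2, D5, D6, D7, D9, D10 → 7.

7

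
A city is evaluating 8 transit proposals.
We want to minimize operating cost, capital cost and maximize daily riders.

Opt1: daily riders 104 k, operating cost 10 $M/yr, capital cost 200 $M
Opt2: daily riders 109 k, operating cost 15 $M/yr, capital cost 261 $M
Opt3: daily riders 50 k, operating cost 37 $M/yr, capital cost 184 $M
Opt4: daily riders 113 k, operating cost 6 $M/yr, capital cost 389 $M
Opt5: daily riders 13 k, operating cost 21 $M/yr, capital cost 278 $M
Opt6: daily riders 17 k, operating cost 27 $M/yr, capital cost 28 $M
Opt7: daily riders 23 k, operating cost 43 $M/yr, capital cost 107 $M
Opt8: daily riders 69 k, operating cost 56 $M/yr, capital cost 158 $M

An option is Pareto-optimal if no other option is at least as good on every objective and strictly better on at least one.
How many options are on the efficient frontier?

Opt1: not dominated.
Opt2: not dominated.
Opt3: not dominated.
Opt4: not dominated (best daily riders).
Opt5: dominated by Opt1 (daily riders 104≥13, operating cost 10≤21, capital cost 200≤278).
Opt6: not dominated (best capital cost).
Opt7: not dominated.
Opt8: not dominated.
Pareto-optimal: Opt1, Opt2, Opt3, Opt4, Opt6, Opt7, Opt8 → 7.

7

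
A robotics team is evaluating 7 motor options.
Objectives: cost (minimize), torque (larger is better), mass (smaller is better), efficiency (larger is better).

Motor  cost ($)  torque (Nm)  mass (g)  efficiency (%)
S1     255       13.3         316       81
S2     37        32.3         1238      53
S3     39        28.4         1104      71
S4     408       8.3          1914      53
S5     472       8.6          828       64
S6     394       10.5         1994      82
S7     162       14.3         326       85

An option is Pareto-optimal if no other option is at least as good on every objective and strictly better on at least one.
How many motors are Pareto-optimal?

4

S1: not dominated (best mass).
S2: not dominated (best cost).
S3: not dominated.
S4: dominated by S1 (cost 255≤408, torque 13.3≥8.3, mass 316≤1914, efficiency 81≥53).
S5: dominated by S1 (cost 255≤472, torque 13.3≥8.6, mass 316≤828, efficiency 81≥64).
S6: dominated by S7 (cost 162≤394, torque 14.3≥10.5, mass 326≤1994, efficiency 85≥82).
S7: not dominated (best efficiency).
Pareto-optimal: S1, S2, S3, S7 → 4.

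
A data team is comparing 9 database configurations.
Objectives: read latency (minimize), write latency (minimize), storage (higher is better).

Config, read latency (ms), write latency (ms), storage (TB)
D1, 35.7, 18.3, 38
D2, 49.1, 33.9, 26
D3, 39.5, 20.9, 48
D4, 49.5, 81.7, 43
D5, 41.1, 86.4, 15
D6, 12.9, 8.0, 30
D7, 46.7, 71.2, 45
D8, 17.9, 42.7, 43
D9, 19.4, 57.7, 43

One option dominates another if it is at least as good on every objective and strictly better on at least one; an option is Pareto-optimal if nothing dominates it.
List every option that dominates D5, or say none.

D1: read latency 35.7≤41.1, write latency 18.3≤86.4, storage 38≥15 — dominates D5.
D3: read latency 39.5≤41.1, write latency 20.9≤86.4, storage 48≥15 — dominates D5.
D6: read latency 12.9≤41.1, write latency 8.0≤86.4, storage 30≥15 — dominates D5.
D8: read latency 17.9≤41.1, write latency 42.7≤86.4, storage 43≥15 — dominates D5.
D9: read latency 19.4≤41.1, write latency 57.7≤86.4, storage 43≥15 — dominates D5.
Others (D2, D4, D7) are each worse than D5 on at least one objective.

D1, D3, D6, D8, D9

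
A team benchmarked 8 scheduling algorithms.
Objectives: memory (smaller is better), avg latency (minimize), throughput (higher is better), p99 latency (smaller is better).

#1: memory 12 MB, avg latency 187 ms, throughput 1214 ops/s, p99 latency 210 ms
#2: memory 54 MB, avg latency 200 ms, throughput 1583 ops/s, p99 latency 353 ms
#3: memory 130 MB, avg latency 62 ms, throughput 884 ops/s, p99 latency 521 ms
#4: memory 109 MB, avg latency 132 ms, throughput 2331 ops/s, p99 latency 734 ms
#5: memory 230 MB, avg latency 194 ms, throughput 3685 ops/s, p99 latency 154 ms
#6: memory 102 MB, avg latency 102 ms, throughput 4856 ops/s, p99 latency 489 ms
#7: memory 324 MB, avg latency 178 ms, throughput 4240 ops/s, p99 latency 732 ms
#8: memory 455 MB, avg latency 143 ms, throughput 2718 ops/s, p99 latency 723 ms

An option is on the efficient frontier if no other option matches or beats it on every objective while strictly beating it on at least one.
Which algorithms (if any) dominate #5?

none

#1: worse on throughput (1214 vs 3685).
#2: worse on avg latency (200 vs 194).
#3: worse on throughput (884 vs 3685).
#4: worse on throughput (2331 vs 3685).
#6: worse on p99 latency (489 vs 154).
#7: worse on memory (324 vs 230).
#8: worse on memory (455 vs 230).
No option dominates #5.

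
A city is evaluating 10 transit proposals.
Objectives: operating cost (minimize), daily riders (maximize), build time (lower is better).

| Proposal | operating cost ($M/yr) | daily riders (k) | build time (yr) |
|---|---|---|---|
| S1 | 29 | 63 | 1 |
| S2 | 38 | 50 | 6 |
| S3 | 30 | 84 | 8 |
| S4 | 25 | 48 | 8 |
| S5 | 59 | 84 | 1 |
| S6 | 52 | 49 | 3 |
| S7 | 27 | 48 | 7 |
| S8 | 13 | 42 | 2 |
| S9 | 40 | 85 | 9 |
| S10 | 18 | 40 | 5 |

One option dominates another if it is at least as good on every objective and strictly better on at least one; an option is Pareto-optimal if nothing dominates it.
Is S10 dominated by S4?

S4 vs S10: S4 is worse on operating cost (25 vs 18), so it does not dominate S10.

No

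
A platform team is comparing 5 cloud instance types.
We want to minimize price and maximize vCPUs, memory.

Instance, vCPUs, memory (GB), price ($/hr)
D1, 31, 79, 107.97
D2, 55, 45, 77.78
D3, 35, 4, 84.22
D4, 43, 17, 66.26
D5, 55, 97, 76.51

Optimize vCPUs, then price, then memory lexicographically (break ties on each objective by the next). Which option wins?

D5

First maximize vCPUs: best is 55, kept {D2, D5}.
Then minimize price: best is 76.51, kept {D5}.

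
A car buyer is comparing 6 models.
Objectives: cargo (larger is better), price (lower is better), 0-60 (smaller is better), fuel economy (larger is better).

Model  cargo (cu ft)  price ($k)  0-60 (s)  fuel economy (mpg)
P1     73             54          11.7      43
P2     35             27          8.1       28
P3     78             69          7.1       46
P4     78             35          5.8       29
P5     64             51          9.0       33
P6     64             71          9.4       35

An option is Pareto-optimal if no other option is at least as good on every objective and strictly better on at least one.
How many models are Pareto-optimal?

5

P1: not dominated.
P2: not dominated (best price).
P3: not dominated (best fuel economy).
P4: not dominated (best 0-60).
P5: not dominated.
P6: dominated by P3 (cargo 78≥64, price 69≤71, 0-60 7.1≤9.4, fuel economy 46≥35).
Pareto-optimal: P1, P2, P3, P4, P5 → 5.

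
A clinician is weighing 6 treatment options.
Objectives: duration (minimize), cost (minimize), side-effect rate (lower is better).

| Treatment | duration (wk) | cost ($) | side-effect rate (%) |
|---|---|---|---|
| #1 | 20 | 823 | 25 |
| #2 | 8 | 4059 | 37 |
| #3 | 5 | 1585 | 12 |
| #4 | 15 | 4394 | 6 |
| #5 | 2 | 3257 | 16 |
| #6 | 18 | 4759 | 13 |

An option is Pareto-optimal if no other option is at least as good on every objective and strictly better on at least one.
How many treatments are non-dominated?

#1: not dominated (best cost).
#2: dominated by #3 (duration 5≤8, cost 1585≤4059, side-effect rate 12≤37).
#3: not dominated.
#4: not dominated (best side-effect rate).
#5: not dominated (best duration).
#6: dominated by #3 (duration 5≤18, cost 1585≤4759, side-effect rate 12≤13).
Pareto-optimal: #1, #3, #4, #5 → 4.

4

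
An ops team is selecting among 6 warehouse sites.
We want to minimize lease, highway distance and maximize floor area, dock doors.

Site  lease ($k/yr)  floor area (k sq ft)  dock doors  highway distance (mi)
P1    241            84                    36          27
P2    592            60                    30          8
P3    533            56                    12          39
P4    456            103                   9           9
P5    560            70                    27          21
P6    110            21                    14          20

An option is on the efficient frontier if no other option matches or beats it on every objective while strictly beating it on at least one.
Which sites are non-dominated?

P1, P2, P4, P5, P6

P1: not dominated (best dock doors).
P2: not dominated (best highway distance).
P3: dominated by P1 (lease 241≤533, floor area 84≥56, dock doors 36≥12, highway distance 27≤39).
P4: not dominated (best floor area).
P5: not dominated.
P6: not dominated (best lease).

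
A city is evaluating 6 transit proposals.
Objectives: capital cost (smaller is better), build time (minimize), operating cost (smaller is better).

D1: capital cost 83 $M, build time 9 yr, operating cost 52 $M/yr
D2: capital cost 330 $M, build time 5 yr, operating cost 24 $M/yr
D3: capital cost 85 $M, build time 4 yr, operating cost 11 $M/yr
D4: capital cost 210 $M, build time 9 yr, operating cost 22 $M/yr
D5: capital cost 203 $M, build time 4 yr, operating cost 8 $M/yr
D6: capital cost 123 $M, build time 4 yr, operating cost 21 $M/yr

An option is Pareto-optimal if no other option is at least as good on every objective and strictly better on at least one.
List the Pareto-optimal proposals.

D1, D3, D5

D1: not dominated (best capital cost).
D2: dominated by D3 (capital cost 85≤330, build time 4≤5, operating cost 11≤24).
D3: not dominated.
D4: dominated by D3 (capital cost 85≤210, build time 4≤9, operating cost 11≤22).
D5: not dominated (best operating cost).
D6: dominated by D3 (capital cost 85≤123, build time 4≤4, operating cost 11≤21).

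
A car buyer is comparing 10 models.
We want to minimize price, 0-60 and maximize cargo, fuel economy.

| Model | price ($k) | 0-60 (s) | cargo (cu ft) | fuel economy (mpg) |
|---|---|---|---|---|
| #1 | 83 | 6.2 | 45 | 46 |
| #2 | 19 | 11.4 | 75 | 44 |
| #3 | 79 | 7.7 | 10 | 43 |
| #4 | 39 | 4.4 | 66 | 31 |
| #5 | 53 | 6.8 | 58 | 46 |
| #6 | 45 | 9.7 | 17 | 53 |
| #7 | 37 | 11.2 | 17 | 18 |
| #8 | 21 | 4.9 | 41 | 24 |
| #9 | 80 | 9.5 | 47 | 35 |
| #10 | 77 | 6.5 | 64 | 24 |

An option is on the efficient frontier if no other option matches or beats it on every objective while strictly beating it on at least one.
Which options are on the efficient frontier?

#1, #2, #4, #5, #6, #8

#1: not dominated.
#2: not dominated (best price).
#3: dominated by #5 (price 53≤79, 0-60 6.8≤7.7, cargo 58≥10, fuel economy 46≥43).
#4: not dominated (best 0-60).
#5: not dominated.
#6: not dominated (best fuel economy).
#7: dominated by #8 (price 21≤37, 0-60 4.9≤11.2, cargo 41≥17, fuel economy 24≥18).
#8: not dominated.
#9: dominated by #5 (price 53≤80, 0-60 6.8≤9.5, cargo 58≥47, fuel economy 46≥35).
#10: dominated by #4 (price 39≤77, 0-60 4.4≤6.5, cargo 66≥64, fuel economy 31≥24).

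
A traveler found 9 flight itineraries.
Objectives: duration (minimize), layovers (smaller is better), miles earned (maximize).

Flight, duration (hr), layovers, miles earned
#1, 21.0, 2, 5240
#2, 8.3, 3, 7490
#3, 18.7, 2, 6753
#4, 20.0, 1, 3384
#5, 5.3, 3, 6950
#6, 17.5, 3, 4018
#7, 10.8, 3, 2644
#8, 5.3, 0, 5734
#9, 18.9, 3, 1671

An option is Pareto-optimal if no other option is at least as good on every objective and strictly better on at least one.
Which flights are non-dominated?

#2, #3, #5, #8

#1: dominated by #3 (duration 18.7≤21.0, layovers 2≤2, miles earned 6753≥5240).
#2: not dominated (best miles earned).
#3: not dominated.
#4: dominated by #8 (duration 5.3≤20.0, layovers 0≤1, miles earned 5734≥3384).
#5: not dominated.
#6: dominated by #2 (duration 8.3≤17.5, layovers 3≤3, miles earned 7490≥4018).
#7: dominated by #2 (duration 8.3≤10.8, layovers 3≤3, miles earned 7490≥2644).
#8: not dominated (best layovers).
#9: dominated by #2 (duration 8.3≤18.9, layovers 3≤3, miles earned 7490≥1671).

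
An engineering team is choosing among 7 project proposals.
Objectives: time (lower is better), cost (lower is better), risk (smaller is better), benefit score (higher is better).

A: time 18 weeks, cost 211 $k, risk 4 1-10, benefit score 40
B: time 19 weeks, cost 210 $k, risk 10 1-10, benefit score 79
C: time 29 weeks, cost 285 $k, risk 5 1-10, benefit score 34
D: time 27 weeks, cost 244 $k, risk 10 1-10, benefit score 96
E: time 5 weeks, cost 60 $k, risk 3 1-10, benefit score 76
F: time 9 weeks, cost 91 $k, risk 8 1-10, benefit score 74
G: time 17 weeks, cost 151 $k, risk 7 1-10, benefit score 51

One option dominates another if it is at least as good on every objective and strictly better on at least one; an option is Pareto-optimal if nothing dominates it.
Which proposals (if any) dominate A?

E: time 5≤18, cost 60≤211, risk 3≤4, benefit score 76≥40 — dominates A.
Others (B, C, D, F, G) are each worse than A on at least one objective.

E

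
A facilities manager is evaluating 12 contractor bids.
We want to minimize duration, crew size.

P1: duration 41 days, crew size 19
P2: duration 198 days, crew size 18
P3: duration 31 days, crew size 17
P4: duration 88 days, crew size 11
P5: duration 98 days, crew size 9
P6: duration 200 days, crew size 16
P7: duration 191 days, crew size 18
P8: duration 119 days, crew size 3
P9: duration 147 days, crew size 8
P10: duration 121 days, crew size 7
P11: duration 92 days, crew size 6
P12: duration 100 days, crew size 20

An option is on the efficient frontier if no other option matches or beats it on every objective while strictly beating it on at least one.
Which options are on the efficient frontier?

P1: dominated by P3 (duration 31≤41, crew size 17≤19).
P2: dominated by P3 (duration 31≤198, crew size 17≤18).
P3: not dominated (best duration).
P4: not dominated.
P5: dominated by P11 (duration 92≤98, crew size 6≤9).
P6: dominated by P4 (duration 88≤200, crew size 11≤16).
P7: dominated by P3 (duration 31≤191, crew size 17≤18).
P8: not dominated (best crew size).
P9: dominated by P8 (duration 119≤147, crew size 3≤8).
P10: dominated by P8 (duration 119≤121, crew size 3≤7).
P11: not dominated.
P12: dominated by P1 (duration 41≤100, crew size 19≤20).

P3, P4, P8, P11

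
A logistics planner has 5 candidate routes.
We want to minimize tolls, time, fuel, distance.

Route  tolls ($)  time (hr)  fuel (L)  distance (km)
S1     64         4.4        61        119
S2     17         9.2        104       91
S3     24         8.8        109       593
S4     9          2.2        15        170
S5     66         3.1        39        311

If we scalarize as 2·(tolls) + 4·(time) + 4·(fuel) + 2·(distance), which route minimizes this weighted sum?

S1: 2·64 + 4·4.4 + 4·61 + 2·119 = 627.6
S2: 2·17 + 4·9.2 + 4·104 + 2·91 = 668.8
S3: 2·24 + 4·8.8 + 4·109 + 2·593 = 1705.2
S4: 2·9 + 4·2.2 + 4·15 + 2·170 = 426.8
S5: 2·66 + 4·3.1 + 4·39 + 2·311 = 922.4
Lowest: S4 at 426.8.

S4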